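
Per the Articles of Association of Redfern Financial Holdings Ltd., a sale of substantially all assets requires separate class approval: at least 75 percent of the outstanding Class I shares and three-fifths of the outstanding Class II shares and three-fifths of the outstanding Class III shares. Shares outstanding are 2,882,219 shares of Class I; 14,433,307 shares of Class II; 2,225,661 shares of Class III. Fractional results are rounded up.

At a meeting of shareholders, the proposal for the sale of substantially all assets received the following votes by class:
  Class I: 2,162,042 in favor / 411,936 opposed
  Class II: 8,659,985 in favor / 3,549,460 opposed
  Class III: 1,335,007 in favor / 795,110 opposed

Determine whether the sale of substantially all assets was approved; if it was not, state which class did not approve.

Class I: 3/4 of 2882219 = 2161664.25, rounded up to 2161665; 2,161,665 required, 2,162,042 in favor — approved.
Class II: 3/5 of 14433307 = 8659984.20, rounded up to 8659985; 8,659,985 required, 8,659,985 in favor — approved.
Class III: 3/5 of 2225661 = 1335396.60, rounded up to 1335397; 1,335,397 required, 1,335,007 in favor — not approved.

Not approved — the Class III shares did not give the required vote.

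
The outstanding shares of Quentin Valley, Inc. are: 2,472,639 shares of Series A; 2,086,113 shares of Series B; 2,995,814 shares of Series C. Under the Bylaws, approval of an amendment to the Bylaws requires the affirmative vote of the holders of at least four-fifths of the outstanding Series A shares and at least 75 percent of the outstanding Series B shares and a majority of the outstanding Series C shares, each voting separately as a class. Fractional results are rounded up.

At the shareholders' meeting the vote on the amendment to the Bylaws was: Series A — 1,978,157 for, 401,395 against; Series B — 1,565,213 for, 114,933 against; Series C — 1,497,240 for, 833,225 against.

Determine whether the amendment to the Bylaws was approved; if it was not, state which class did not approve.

Not approved — the Series C shares did not give the required vote.

Series A: 4/5 of 2472639 = 1978111.20, rounded up to 1978112; 1,978,112 required, 1,978,157 in favor — approved.
Series B: 3/4 of 2086113 = 1564584.75, rounded up to 1564585; 1,564,585 required, 1,565,213 in favor — approved.
Series C: a majority of 2995814 is 1497908; 1,497,908 required, 1,497,240 in favor — not approved.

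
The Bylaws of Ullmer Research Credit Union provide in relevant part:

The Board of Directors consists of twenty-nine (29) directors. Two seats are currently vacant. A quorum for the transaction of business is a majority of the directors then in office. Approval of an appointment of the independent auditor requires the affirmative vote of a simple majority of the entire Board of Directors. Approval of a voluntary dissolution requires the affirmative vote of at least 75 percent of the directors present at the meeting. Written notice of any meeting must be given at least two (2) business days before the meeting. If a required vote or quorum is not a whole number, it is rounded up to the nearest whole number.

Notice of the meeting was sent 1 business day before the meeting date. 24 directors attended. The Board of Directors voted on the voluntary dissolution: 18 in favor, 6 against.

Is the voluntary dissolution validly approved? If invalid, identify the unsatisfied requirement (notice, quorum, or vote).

Notice: 1 business day given; 2 required (1 < 2). Not satisfied.
Quorum: 24 present; quorum is 14. Satisfied.
Vote: the voluntary dissolution requires three-fourths of the directors present (24). 3/4 of 24 = 18, so 18 affirmative votes are needed; 18 voted in favor. Satisfied.

Invalid — notice requirement not satisfied.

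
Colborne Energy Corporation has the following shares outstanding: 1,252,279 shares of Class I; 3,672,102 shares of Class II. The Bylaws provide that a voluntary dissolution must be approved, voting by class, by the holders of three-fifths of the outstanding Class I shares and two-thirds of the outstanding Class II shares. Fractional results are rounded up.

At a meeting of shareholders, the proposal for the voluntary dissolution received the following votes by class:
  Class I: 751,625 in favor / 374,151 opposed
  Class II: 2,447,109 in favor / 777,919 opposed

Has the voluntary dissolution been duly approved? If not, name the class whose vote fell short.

Not approved — the Class II shares did not give the required vote.

Class I: 3/5 of 1252279 = 751367.40, rounded up to 751368; 751,368 required, 751,625 in favor — approved.
Class II: 2/3 of 3672102 = 2448068; 2,448,068 required, 2,447,109 in favor — not approved.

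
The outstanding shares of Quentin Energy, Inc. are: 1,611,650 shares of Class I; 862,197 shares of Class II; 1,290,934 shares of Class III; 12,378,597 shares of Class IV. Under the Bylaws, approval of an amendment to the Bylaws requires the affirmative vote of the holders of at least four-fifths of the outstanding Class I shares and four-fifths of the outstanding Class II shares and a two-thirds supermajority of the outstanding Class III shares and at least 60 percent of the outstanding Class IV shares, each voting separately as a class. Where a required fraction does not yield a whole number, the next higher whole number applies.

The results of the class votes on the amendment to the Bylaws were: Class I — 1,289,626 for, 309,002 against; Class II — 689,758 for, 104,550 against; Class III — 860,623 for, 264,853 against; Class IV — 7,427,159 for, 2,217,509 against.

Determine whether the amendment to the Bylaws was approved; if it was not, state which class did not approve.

Approved — every class gave the required vote.

Class I: 4/5 of 1611650 = 1289320; 1,289,320 required, 1,289,626 in favor — approved.
Class II: 4/5 of 862197 = 689757.60, rounded up to 689758; 689,758 required, 689,758 in favor — approved.
Class III: 2/3 of 1290934 = 860622.67, rounded up to 860623; 860,623 required, 860,623 in favor — approved.
Class IV: 3/5 of 12378597 = 7427158.20, rounded up to 7427159; 7,427,159 required, 7,427,159 in favor — approved.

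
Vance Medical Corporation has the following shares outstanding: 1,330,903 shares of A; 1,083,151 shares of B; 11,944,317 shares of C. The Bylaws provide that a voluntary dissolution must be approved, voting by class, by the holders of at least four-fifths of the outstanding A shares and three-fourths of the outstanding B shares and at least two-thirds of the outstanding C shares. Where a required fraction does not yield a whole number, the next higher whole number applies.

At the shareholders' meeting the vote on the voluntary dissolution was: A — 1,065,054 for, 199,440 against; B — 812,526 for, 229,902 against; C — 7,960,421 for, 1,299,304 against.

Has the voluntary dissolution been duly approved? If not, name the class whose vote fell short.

A: 4/5 of 1330903 = 1064722.40, rounded up to 1064723; 1,064,723 required, 1,065,054 in favor — approved.
B: 3/4 of 1083151 = 812363.25, rounded up to 812364; 812,364 required, 812,526 in favor — approved.
C: 2/3 of 11944317 = 7962878; 7,962,878 required, 7,960,421 in favor — not approved.

Not approved — the C shares did not give the required vote.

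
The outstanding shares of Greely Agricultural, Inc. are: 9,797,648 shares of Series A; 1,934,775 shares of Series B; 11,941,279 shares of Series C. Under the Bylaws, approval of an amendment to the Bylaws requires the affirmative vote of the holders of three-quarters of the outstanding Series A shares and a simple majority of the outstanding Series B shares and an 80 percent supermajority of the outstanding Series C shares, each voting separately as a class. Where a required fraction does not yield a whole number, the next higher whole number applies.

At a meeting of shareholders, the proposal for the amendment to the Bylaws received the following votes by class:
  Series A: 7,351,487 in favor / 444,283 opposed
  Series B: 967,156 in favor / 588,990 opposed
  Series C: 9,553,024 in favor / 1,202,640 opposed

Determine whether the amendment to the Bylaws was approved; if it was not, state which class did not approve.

Not approved — the Series B shares did not give the required vote.

Series A: 3/4 of 9797648 = 7348236; 7,348,236 required, 7,351,487 in favor — approved.
Series B: a majority of 1934775 is 967388; 967,388 required, 967,156 in favor — not approved.
Series C: 4/5 of 11941279 = 9553023.20, rounded up to 9553024; 9,553,024 required, 9,553,024 in favor — approved.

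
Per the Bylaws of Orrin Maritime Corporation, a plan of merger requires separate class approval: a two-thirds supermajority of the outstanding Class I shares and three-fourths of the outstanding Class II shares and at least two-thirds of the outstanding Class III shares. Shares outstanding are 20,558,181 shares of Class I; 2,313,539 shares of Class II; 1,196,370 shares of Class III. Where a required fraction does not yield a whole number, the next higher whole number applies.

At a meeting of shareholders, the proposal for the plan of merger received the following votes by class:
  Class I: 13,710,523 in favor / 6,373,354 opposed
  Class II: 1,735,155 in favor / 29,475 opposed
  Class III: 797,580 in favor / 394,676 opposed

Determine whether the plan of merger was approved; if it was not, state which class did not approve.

Approved — every class gave the required vote.

Class I: 2/3 of 20558181 = 13705454; 13,705,454 required, 13,710,523 in favor — approved.
Class II: 3/4 of 2313539 = 1735154.25, rounded up to 1735155; 1,735,155 required, 1,735,155 in favor — approved.
Class III: 2/3 of 1196370 = 797580; 797,580 required, 797,580 in favor — approved.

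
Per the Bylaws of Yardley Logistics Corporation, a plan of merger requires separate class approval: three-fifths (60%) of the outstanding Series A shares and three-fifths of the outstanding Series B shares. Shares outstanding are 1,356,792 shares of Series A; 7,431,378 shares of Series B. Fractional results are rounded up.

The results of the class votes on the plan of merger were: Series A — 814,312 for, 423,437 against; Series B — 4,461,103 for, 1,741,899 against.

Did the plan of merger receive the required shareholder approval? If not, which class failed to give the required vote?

Series A: 3/5 of 1356792 = 814075.20, rounded up to 814076; 814,076 required, 814,312 in favor — approved.
Series B: 3/5 of 7431378 = 4458826.80, rounded up to 4458827; 4,458,827 required, 4,461,103 in favor — approved.

Approved — every class gave the required vote.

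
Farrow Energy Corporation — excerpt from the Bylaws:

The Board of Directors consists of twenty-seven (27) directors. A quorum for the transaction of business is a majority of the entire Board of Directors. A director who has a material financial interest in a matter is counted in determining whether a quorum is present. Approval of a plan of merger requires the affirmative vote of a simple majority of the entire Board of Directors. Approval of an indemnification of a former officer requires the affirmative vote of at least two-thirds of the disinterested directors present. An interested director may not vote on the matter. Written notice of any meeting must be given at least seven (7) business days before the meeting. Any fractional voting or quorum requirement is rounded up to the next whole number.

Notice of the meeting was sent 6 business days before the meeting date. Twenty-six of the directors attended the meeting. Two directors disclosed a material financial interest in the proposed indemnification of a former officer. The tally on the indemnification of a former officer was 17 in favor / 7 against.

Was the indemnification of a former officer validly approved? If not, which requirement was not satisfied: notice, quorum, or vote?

Notice: 6 business days given; 7 required (6 < 7). Not satisfied.
Quorum: 26 present (interested directors count toward quorum); quorum is 14. Satisfied.
Vote: the indemnification of a former officer requires two-thirds of the disinterested directors present (26 − 2 = 24). 2/3 of 24 = 16, so 16 affirmative votes are needed; 17 voted in favor. Satisfied.

Invalid — notice requirement not satisfied.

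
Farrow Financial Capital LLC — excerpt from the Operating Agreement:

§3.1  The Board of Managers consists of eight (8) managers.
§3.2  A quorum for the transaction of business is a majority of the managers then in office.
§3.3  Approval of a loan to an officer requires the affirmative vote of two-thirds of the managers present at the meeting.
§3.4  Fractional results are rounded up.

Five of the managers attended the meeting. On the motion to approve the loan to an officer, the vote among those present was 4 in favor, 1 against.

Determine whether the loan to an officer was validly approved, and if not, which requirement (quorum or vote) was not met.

Valid — all requirements satisfied.

Quorum: 5 present; quorum is 5. Satisfied.
Vote: the loan to an officer requires two-thirds of the managers present (5). 2/3 of 5 = 3.33, rounded up to 4, so 4 affirmative votes are needed; 4 voted in favor. Satisfied.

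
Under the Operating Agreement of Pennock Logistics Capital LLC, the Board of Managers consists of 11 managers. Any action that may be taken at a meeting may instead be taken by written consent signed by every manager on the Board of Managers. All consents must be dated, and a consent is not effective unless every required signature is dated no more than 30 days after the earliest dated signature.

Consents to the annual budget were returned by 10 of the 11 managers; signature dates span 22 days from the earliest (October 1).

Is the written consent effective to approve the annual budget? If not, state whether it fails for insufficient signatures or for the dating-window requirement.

Signatures required: every one of 11 — unanimous means all 11, so 11 needed; 10 signed. Insufficient.
Dating window: the latest signature is 22 days after the earliest; the limit is 30 days. Within the window.

Not effective — insufficient signatures.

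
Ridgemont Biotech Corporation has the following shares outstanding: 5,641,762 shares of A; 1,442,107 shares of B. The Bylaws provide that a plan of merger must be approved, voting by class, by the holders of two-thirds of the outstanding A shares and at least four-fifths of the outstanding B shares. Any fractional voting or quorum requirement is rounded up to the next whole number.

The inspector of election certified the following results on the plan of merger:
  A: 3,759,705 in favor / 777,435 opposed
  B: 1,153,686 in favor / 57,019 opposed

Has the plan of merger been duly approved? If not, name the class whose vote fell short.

Not approved — the A shares did not give the required vote.

A: 2/3 of 5641762 = 3761174.67, rounded up to 3761175; 3,761,175 required, 3,759,705 in favor — not approved.
B: 4/5 of 1442107 = 1153685.60, rounded up to 1153686; 1,153,686 required, 1,153,686 in favor — approved.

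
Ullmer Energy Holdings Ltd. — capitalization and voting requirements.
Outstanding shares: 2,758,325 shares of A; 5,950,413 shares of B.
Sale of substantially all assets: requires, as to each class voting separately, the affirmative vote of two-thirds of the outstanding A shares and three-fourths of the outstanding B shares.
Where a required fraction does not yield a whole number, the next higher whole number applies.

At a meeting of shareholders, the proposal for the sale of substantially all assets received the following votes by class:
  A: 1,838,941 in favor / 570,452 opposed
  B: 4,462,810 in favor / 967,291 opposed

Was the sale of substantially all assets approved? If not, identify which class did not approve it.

Approved — every class gave the required vote.

A: 2/3 of 2758325 = 1838883.33, rounded up to 1838884; 1,838,884 required, 1,838,941 in favor — approved.
B: 3/4 of 5950413 = 4462809.75, rounded up to 4462810; 4,462,810 required, 4,462,810 in favor — approved.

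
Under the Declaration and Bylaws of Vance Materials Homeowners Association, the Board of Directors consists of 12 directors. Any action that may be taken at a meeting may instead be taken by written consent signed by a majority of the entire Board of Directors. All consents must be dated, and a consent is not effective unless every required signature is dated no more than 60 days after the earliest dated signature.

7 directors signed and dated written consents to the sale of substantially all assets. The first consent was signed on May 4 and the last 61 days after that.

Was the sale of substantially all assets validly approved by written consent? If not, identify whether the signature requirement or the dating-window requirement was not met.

Signatures required: a majority of 12 — a majority of 12 is 7, so 7 needed; 7 signed. Sufficient.
Dating window: the latest signature is 61 days after the earliest; the limit is 60 days. Outside the window.

Not effective — dating-window requirement not satisfied.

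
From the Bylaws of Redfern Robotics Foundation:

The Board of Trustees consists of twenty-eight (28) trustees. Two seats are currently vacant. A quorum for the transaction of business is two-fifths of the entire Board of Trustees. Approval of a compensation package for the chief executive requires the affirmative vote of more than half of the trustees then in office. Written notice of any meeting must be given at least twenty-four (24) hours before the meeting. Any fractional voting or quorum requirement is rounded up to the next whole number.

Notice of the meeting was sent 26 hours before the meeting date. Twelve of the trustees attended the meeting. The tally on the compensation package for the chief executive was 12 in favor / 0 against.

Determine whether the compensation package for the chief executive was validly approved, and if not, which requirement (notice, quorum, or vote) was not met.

Notice: 26 hours given; 24 required (26 ≥ 24). Satisfied.
Quorum: 12 present; quorum is 12. Satisfied.
Vote: the compensation package for the chief executive requires a majority of the trustees then in office (26). A majority of 26 is 14, so 14 affirmative votes are needed; 12 voted in favor. Not satisfied.

Invalid — vote requirement not satisfied.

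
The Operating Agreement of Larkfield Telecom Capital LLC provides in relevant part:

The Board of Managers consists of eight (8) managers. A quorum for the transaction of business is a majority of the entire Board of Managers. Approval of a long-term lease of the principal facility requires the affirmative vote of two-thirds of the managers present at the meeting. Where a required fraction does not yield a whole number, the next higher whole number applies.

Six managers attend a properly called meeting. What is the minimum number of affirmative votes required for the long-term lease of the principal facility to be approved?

The long-term lease of the principal facility requires two-thirds of the managers present (6).
2/3 of 6 = 4.

4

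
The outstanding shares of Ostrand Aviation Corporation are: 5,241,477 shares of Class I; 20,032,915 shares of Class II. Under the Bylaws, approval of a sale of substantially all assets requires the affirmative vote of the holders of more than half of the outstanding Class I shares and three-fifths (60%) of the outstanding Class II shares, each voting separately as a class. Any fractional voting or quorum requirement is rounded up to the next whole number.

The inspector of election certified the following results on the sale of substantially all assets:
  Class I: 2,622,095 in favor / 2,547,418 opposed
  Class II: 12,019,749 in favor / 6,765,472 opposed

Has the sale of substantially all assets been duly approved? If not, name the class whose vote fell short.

Approved — every class gave the required vote.

Class I: a majority of 5241477 is 2620739; 2,620,739 required, 2,622,095 in favor — approved.
Class II: 3/5 of 20032915 = 12019749; 12,019,749 required, 12,019,749 in favor — approved.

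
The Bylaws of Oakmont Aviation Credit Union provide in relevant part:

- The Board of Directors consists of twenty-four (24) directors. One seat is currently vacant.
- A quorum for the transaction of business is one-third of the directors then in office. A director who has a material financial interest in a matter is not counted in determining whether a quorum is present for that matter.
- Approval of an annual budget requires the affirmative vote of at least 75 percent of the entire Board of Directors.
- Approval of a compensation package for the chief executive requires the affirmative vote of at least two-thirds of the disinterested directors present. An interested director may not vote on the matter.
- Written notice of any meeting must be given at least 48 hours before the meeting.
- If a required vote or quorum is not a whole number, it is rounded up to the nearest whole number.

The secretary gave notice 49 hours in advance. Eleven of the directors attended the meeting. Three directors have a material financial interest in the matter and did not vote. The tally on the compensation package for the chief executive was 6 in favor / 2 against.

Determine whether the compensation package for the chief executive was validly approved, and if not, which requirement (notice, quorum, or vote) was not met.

Valid — all requirements satisfied.

Notice: 49 hours given; 48 required (49 ≥ 48). Satisfied.
Quorum: 11 present, but the 3 interested directors do not count, leaving 8. Quorum is 8. Satisfied.
Vote: the compensation package for the chief executive requires two-thirds of the disinterested directors present (11 − 3 = 8). 2/3 of 8 = 5.33, rounded up to 6, so 6 affirmative votes are needed; 6 voted in favor. Satisfied.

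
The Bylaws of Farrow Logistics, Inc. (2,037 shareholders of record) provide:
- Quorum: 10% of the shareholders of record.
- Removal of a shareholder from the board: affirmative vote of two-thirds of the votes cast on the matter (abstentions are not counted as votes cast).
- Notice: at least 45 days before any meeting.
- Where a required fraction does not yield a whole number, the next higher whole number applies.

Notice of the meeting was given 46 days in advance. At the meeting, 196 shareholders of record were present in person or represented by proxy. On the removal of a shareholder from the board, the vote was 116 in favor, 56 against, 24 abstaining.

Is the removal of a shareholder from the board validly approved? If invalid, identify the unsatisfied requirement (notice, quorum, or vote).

Notice: 46 days given; 45 required. Satisfied.
Quorum: 10% of 2,037 = 203.70, rounded up to 204; 196 present. Not satisfied.
Vote: requires two-thirds of the votes cast (196 − 24 abstaining = 172); 2/3 of 172 = 114.67, rounded up to 115, so 115 needed; 116 in favor. Satisfied.

Invalid — quorum requirement not satisfied.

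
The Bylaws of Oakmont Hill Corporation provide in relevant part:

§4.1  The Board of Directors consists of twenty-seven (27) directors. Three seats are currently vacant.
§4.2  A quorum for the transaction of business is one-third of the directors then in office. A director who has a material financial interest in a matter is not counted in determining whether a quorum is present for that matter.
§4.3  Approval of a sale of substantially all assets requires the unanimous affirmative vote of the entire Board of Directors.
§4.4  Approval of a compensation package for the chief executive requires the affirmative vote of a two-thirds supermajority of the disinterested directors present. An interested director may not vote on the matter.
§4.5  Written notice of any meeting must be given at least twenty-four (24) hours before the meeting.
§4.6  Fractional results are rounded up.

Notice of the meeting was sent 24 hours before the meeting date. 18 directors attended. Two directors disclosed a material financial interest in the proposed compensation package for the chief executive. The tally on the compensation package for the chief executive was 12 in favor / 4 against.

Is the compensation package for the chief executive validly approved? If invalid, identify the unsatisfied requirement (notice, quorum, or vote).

Valid — all requirements satisfied.

Notice: 24 hours given; 24 required (24 ≥ 24). Satisfied.
Quorum: 18 present, but the 2 interested directors do not count, leaving 16. Quorum is 8. Satisfied.
Vote: the compensation package for the chief executive requires two-thirds of the disinterested directors present (18 − 2 = 16). 2/3 of 16 = 10.67, rounded up to 11, so 11 affirmative votes are needed; 12 voted in favor. Satisfied.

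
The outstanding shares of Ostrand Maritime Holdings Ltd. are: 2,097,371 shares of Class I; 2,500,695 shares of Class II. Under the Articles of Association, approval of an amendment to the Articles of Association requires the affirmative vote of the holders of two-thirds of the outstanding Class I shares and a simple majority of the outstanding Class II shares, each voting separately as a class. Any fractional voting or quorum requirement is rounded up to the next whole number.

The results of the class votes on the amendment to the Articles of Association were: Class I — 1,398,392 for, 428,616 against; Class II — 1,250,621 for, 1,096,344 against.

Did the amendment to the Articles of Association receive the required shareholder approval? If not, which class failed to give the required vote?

Class I: 2/3 of 2097371 = 1398247.33, rounded up to 1398248; 1,398,248 required, 1,398,392 in favor — approved.
Class II: a majority of 2500695 is 1250348; 1,250,348 required, 1,250,621 in favor — approved.

Approved — every class gave the required vote.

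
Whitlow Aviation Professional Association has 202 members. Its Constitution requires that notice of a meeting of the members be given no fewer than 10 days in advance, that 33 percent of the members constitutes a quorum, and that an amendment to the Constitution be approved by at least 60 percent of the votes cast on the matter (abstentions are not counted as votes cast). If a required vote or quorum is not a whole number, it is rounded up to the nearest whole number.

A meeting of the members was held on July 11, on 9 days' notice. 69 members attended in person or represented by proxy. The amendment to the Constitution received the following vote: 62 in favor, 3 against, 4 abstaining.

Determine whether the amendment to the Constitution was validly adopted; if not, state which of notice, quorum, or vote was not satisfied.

Invalid — notice requirement not satisfied.

Notice: 9 days given; 10 required. Not satisfied.
Quorum: 33% of 202 = 66.66, rounded up to 67; 69 present. Satisfied.
Vote: requires three-fifths of the votes cast (69 − 4 abstaining = 65); 3/5 of 65 = 39, so 39 needed; 62 in favor. Satisfied.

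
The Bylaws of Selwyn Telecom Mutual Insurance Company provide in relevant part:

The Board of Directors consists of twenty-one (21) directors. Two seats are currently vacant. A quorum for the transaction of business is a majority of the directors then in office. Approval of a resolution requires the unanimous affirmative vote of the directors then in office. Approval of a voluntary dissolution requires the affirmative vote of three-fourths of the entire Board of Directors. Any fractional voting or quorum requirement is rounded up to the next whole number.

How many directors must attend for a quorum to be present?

A majority of 19 is 10.

10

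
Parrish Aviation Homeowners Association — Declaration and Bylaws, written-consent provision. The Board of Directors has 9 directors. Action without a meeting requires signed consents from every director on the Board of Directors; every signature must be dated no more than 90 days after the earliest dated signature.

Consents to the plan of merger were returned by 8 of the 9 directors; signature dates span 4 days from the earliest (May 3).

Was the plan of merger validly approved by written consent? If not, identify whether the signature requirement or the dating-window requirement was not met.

Not effective — insufficient signatures.

Signatures required: the unanimous vote of 9 — unanimous means all 9, so 9 needed; 8 signed. Insufficient.
Dating window: the latest signature is 4 days after the earliest; the limit is 90 days. Within the window.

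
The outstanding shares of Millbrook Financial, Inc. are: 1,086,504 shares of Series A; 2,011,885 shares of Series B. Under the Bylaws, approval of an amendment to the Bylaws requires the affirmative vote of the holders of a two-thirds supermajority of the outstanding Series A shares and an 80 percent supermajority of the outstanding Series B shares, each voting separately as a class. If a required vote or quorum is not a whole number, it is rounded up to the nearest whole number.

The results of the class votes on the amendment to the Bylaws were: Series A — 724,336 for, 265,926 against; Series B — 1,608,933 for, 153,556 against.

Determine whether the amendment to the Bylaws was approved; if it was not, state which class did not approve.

Series A: 2/3 of 1086504 = 724336; 724,336 required, 724,336 in favor — approved.
Series B: 4/5 of 2011885 = 1609508; 1,609,508 required, 1,608,933 in favor — not approved.

Not approved — the Series B shares did not give the required vote.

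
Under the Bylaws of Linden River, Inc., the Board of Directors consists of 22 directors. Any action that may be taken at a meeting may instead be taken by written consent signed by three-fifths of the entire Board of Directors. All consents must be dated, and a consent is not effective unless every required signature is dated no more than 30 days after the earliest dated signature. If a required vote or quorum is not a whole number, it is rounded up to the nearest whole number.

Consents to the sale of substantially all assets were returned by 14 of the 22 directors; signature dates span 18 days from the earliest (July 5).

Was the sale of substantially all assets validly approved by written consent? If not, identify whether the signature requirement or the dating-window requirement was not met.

Effective — both the signature and dating-window requirements are satisfied.

Signatures required: three-fifths of 22 — 3/5 of 22 = 13.20, rounded up to 14, so 14 needed; 14 signed. Sufficient.
Dating window: the latest signature is 18 days after the earliest; the limit is 30 days. Within the window.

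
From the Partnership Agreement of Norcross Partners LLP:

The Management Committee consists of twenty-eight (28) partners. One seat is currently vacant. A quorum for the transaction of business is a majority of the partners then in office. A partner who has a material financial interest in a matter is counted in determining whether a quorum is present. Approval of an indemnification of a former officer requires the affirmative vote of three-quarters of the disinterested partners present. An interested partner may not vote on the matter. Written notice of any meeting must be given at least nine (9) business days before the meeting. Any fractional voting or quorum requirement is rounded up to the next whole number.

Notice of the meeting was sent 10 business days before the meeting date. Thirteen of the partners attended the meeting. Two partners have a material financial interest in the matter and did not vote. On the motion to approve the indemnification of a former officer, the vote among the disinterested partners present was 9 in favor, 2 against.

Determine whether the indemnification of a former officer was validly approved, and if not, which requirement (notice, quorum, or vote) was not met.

Invalid — quorum requirement not satisfied.

Notice: 10 business days given; 9 required (10 ≥ 9). Satisfied.
Quorum: 13 present (interested partners count toward quorum); quorum is 14. Not satisfied.
Vote: the indemnification of a former officer requires three-fourths of the disinterested partners present (13 − 2 = 11). 3/4 of 11 = 8.25, rounded up to 9, so 9 affirmative votes are needed; 9 voted in favor. Satisfied. (Moot — without a quorum no business can be validly transacted.)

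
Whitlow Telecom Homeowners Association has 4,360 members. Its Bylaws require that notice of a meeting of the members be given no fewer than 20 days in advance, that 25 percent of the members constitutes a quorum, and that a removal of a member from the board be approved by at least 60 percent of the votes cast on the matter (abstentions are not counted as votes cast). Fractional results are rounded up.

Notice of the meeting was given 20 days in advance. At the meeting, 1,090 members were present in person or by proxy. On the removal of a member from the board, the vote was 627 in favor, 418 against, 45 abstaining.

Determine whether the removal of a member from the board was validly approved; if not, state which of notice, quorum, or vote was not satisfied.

Notice: 20 days given; 20 required. Satisfied.
Quorum: 25% of 4,360 = 1,090; 1,090 present. Satisfied.
Vote: requires three-fifths of the votes cast (1,090 − 45 abstaining = 1,045); 3/5 of 1045 = 627, so 627 needed; 627 in favor. Satisfied.

Valid — all requirements satisfied.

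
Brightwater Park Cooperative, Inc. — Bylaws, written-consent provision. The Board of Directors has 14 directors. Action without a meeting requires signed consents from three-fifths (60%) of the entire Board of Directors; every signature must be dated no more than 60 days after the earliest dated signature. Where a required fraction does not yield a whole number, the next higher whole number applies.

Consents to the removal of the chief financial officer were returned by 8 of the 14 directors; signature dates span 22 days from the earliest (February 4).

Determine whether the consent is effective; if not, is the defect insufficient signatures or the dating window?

Not effective — insufficient signatures.

Signatures required: three-fifths (60%) of 14 — 3/5 of 14 = 8.40, rounded up to 9, so 9 needed; 8 signed. Insufficient.
Dating window: the latest signature is 22 days after the earliest; the limit is 60 days. Within the window.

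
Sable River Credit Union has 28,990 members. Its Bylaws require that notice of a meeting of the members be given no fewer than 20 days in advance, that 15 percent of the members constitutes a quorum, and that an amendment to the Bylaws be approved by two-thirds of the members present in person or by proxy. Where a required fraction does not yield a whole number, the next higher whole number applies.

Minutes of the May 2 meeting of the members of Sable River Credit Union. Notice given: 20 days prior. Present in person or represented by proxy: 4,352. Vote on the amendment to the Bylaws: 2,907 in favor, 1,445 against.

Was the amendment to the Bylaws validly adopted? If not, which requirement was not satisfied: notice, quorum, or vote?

Notice: 20 days given; 20 required. Satisfied.
Quorum: 15% of 28,990 = 4,348.50, rounded up to 4,349; 4,352 present. Satisfied.
Vote: requires two-thirds of those present (4,352); 2/3 of 4352 = 2901.33, rounded up to 2902, so 2,902 needed; 2,907 in favor. Satisfied.

Valid — all requirements satisfied.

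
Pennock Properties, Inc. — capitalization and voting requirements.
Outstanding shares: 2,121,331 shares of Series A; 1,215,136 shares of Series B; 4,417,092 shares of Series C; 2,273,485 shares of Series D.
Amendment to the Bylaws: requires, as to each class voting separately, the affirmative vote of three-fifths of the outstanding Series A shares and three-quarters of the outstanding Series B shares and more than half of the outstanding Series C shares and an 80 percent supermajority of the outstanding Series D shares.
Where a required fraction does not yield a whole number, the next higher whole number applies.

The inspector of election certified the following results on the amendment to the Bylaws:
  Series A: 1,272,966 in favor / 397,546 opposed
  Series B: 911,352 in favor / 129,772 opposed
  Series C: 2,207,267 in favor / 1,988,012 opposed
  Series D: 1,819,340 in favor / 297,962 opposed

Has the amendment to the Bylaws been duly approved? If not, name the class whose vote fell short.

Series A: 3/5 of 2121331 = 1272798.60, rounded up to 1272799; 1,272,799 required, 1,272,966 in favor — approved.
Series B: 3/4 of 1215136 = 911352; 911,352 required, 911,352 in favor — approved.
Series C: a majority of 4417092 is 2208547; 2,208,547 required, 2,207,267 in favor — not approved.
Series D: 4/5 of 2273485 = 1818788; 1,818,788 required, 1,819,340 in favor — approved.

Not approved — the Series C shares did not give the required vote.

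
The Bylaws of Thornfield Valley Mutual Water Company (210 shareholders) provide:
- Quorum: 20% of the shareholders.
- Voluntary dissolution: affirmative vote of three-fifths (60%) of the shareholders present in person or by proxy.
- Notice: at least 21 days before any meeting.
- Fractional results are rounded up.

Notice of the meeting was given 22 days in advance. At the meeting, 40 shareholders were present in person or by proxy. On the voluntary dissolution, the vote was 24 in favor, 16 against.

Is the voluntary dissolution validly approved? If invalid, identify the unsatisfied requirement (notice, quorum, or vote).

Notice: 22 days given; 21 required. Satisfied.
Quorum: 20% of 210 = 42; 40 present. Not satisfied.
Vote: requires three-fifths of those present (40); 3/5 of 40 = 24, so 24 needed; 24 in favor. Satisfied.

Invalid — quorum requirement not satisfied.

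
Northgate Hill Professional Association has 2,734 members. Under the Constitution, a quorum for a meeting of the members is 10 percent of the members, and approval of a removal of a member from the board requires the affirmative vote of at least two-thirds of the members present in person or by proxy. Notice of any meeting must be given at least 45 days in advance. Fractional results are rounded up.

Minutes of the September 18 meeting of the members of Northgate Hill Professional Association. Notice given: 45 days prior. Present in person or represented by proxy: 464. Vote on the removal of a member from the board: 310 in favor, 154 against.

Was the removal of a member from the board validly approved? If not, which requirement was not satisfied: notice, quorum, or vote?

Valid — all requirements satisfied.

Notice: 45 days given; 45 required. Satisfied.
Quorum: 10% of 2,734 = 273.40, rounded up to 274; 464 present. Satisfied.
Vote: requires two-thirds of those present (464); 2/3 of 464 = 309.33, rounded up to 310, so 310 needed; 310 in favor. Satisfied.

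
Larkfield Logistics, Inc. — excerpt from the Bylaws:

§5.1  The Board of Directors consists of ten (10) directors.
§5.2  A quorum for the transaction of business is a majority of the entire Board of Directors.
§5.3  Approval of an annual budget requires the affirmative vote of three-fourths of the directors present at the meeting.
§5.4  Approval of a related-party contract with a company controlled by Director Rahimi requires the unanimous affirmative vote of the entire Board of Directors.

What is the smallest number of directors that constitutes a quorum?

6

A majority of 10 is 6.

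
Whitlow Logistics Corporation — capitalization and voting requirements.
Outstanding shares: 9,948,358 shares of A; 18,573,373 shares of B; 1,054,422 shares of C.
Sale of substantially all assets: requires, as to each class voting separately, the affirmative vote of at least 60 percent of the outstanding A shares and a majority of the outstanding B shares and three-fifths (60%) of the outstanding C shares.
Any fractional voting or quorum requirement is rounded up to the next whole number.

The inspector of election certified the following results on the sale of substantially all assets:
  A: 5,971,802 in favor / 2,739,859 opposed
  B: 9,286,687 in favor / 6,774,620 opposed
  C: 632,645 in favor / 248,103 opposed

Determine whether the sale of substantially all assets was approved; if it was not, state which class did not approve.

A: 3/5 of 9948358 = 5969014.80, rounded up to 5969015; 5,969,015 required, 5,971,802 in favor — approved.
B: a majority of 18573373 is 9286687; 9,286,687 required, 9,286,687 in favor — approved.
C: 3/5 of 1054422 = 632653.20, rounded up to 632654; 632,654 required, 632,645 in favor — not approved.

Not approved — the C shares did not give the required vote.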